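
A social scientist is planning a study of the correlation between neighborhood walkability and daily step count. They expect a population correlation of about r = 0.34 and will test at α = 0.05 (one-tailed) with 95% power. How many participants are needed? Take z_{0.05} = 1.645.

n = 90

Fisher's z: C = ½·ln((1+r)/(1−r)) = ½·ln(2.0303) = 0.3541.
n = ((z_{α} + z_β)/C)² + 3.
(1.645 + 1.645) / 0.3541 = 3.290 / 0.3541 = 9.291.
n = 9.291² + 3 = 86.33 + 3 = 89.3.
Round up.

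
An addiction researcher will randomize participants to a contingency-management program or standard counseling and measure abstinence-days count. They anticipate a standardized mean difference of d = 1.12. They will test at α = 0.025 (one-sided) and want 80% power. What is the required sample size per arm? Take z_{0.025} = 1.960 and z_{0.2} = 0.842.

For two independent groups with equal n: n = 2·((z_{α} + z_β) / d)².
z_{α} + z_β = 1.960 + 0.842 = 2.802.
n = 2 × (2.802 / 1.12)² = 2 × 2.502² = 2 × 6.26 = 12.5.
Round up to the next whole participant.

n = 13 per group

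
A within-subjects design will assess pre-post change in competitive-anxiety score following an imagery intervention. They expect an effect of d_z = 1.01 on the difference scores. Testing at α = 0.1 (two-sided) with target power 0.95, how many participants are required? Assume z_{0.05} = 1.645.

n = 11 pairs

For a paired (one-sample on differences) test: n = ((z_{α/2} + z_β) / d)².
z_{α/2} + z_β = 1.645 + 1.645 = 3.290.
n = (3.290 / 1.01)² = 3.257² = 10.61.
Round up.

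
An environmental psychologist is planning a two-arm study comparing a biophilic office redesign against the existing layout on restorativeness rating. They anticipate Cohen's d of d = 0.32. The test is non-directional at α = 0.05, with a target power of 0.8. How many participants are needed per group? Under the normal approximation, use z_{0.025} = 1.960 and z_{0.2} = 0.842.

n = 154 per group

For two independent groups with equal n: n = 2·((z_{α/2} + z_β) / d)².
z_{α/2} + z_β = 1.960 + 0.842 = 2.802.
n = 2 × (2.802 / 0.32)² = 2 × 8.756² = 2 × 76.67 = 153.3.
Round up to the next whole participant.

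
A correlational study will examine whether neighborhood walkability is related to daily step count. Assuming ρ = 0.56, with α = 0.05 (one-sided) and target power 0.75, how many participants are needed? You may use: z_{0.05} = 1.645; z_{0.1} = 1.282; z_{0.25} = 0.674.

Fisher's z: C = ½·ln((1+r)/(1−r)) = ½·ln(3.5455) = 0.6328.
n = ((z_{α} + z_β)/C)² + 3.
(1.645 + 0.674) / 0.6328 = 2.319 / 0.6328 = 3.665.
n = 3.665² + 3 = 13.43 + 3 = 16.4.
Round up.

n = 17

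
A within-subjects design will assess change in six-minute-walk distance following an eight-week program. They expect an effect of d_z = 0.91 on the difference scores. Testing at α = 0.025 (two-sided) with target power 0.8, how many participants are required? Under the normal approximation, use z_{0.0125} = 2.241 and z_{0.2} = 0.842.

For a paired (one-sample on differences) test: n = ((z_{α/2} + z_β) / d)².
z_{α/2} + z_β = 2.241 + 0.842 = 3.083.
n = (3.083 / 0.91)² = 3.388² = 11.48.
Round up.

n = 12 pairs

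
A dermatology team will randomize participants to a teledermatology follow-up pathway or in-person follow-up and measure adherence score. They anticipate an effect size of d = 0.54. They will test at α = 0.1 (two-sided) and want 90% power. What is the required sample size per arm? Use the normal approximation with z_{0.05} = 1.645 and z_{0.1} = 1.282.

n = 59 per group

For two independent groups with equal n: n = 2·((z_{α/2} + z_β) / d)².
z_{α/2} + z_β = 1.645 + 1.282 = 2.927.
n = 2 × (2.927 / 0.54)² = 2 × 5.420² = 2 × 29.38 = 58.8.
Round up to the next whole participant.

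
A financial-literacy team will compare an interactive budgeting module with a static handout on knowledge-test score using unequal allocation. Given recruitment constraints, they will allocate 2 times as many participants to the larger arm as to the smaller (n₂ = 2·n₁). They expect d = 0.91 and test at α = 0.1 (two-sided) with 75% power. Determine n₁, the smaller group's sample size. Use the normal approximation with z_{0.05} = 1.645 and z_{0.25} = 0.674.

With allocation ratio k = n₂/n₁ = 2, Var(x̄₁−x̄₂) = σ²(1/n₁ + 1/(k·n₁)) = σ²·(k+1)/(k·n₁).
So n₁ = (1 + 1/k)·((z_{α/2} + z_β)/d)² = 1.500 × (2.319/0.91)².
n₁ = 1.500 × 6.49 = 9.7.
Round up: n₁ = 10, giving n₂ = 2 × 10 = 20.

n₁ = 10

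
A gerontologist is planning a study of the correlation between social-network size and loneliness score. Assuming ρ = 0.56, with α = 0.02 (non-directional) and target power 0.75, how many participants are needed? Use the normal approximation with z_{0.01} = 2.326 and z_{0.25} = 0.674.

n = 26

Fisher's z: C = ½·ln((1+r)/(1−r)) = ½·ln(3.5455) = 0.6328.
n = ((z_{α/2} + z_β)/C)² + 3.
(2.326 + 0.674) / 0.6328 = 3.000 / 0.6328 = 4.741.
n = 4.741² + 3 = 22.48 + 3 = 25.5.
Round up.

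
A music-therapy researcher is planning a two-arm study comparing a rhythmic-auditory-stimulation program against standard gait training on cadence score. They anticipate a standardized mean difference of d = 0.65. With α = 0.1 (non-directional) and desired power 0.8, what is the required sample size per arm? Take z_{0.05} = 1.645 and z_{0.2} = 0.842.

For two independent groups with equal n: n = 2·((z_{α/2} + z_β) / d)².
z_{α/2} + z_β = 1.645 + 0.842 = 2.487.
n = 2 × (2.487 / 0.65)² = 2 × 3.826² = 2 × 14.64 = 29.3.
Round up to the next whole participant.

n = 30 per group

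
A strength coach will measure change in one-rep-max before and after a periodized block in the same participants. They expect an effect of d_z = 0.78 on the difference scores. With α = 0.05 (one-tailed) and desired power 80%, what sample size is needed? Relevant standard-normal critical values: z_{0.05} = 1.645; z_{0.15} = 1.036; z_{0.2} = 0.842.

n = 11 pairs

For a paired (one-sample on differences) test: n = ((z_{α} + z_β) / d)².
z_{α} + z_β = 1.645 + 0.842 = 2.487.
n = (2.487 / 0.78)² = 3.188² = 10.17.
Round up.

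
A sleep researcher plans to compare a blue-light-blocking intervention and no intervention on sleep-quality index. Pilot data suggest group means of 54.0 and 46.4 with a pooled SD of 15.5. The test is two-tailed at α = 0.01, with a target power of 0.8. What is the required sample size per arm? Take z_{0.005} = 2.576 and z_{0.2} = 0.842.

n = 98 per group

Cohen's d = |M₁ − M₂| / SD_pooled = |54.0 − 46.4| / 15.5 = 7.6 / 15.5 = 0.490.
For two independent groups with equal n: n = 2·((z_{α/2} + z_β) / d)².
z_{α/2} + z_β = 2.576 + 0.842 = 3.418.
n = 2 × (3.418 / 0.490)² = 2 × 6.976² = 2 × 48.66 = 97.3.
Round up to the next whole participant.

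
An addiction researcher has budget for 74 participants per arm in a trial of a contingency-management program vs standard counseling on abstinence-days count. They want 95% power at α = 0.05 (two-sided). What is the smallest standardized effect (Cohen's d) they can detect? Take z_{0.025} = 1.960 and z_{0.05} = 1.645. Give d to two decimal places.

d_min ≈ 0.59

For two independent groups of n = 74 each: d_min = (z_{α/2} + z_β)·√(2/n).
z-sum = 1.960 + 1.645 = 3.605.
d_min = 3.605 × √(2/74) = 3.605 × 0.1644 = 0.593.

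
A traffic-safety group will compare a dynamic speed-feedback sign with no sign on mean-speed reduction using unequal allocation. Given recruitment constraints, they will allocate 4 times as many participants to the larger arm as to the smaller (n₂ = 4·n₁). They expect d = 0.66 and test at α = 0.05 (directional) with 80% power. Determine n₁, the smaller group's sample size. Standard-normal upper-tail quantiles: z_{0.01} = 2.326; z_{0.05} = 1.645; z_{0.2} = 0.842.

n₁ = 18

With allocation ratio k = n₂/n₁ = 4, Var(x̄₁−x̄₂) = σ²(1/n₁ + 1/(k·n₁)) = σ²·(k+1)/(k·n₁).
So n₁ = (1 + 1/k)·((z_{α} + z_β)/d)² = 1.250 × (2.487/0.66)².
n₁ = 1.250 × 14.20 = 17.7.
Round up: n₁ = 18, giving n₂ = 4 × 18 = 72.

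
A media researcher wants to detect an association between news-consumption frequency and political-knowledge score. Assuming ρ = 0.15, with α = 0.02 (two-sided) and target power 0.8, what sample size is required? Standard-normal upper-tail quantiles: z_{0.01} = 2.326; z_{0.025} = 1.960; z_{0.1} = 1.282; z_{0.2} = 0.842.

n = 443

Fisher's z: C = ½·ln((1+r)/(1−r)) = ½·ln(1.3529) = 0.1511.
n = ((z_{α/2} + z_β)/C)² + 3.
(2.326 + 0.842) / 0.1511 = 3.168 / 0.1511 = 20.966.
n = 20.966² + 3 = 439.58 + 3 = 442.6.
Round up.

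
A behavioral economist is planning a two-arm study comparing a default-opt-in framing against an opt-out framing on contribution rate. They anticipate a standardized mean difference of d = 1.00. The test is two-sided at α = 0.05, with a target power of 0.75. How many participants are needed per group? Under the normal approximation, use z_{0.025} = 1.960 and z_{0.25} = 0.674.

n = 14 per group

For two independent groups with equal n: n = 2·((z_{α/2} + z_β) / d)².
z_{α/2} + z_β = 1.960 + 0.674 = 2.634.
n = 2 × (2.634 / 1.00)² = 2 × 2.634² = 2 × 6.94 = 13.9.
Round up to the next whole participant.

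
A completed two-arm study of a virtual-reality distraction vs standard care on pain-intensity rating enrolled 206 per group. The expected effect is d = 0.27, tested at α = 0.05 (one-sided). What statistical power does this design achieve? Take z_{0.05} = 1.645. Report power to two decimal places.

For two equal groups, power = Φ(d·√(n/2) − z_{α}).
d·√(n/2) = 0.27 × √(206/2) = 0.27 × 10.149 = 2.740.
z_β = 2.740 − 1.645 = 1.095.
Power = Φ(1.095) = 0.863.

power ≈ 0.86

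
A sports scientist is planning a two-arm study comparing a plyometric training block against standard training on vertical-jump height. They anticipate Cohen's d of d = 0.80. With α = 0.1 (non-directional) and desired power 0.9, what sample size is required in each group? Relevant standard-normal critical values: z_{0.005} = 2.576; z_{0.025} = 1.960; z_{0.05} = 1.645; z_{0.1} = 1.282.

For two independent groups with equal n: n = 2·((z_{α/2} + z_β) / d)².
z_{α/2} + z_β = 1.645 + 1.282 = 2.927.
n = 2 × (2.927 / 0.80)² = 2 × 3.659² = 2 × 13.39 = 26.8.
Round up to the next whole participant.

n = 27 per group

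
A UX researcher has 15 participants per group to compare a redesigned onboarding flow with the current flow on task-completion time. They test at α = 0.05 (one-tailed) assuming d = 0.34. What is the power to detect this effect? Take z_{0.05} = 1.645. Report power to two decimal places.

For two equal groups, power = Φ(d·√(n/2) − z_{α}).
d·√(n/2) = 0.34 × √(15/2) = 0.34 × 2.739 = 0.931.
z_β = 0.931 − 1.645 = -0.714.
Power = Φ(-0.714) = 0.238.

power ≈ 0.24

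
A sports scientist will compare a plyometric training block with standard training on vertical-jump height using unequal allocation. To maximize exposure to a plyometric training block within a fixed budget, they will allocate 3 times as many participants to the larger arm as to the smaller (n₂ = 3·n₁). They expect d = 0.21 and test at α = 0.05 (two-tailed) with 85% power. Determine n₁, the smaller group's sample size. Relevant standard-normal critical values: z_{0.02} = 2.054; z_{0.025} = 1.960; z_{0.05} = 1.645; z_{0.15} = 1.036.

n₁ = 272

With allocation ratio k = n₂/n₁ = 3, Var(x̄₁−x̄₂) = σ²(1/n₁ + 1/(k·n₁)) = σ²·(k+1)/(k·n₁).
So n₁ = (1 + 1/k)·((z_{α/2} + z_β)/d)² = 1.333 × (2.996/0.21)².
n₁ = 1.333 × 203.54 = 271.4.
Round up: n₁ = 272, giving n₂ = 3 × 272 = 816.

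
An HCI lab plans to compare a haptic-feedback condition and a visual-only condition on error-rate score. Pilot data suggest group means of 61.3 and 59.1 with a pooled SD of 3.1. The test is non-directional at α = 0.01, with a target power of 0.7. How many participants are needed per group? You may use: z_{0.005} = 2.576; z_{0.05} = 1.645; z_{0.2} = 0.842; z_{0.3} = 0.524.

n = 39 per group

Cohen's d = |M₁ − M₂| / SD_pooled = |61.3 − 59.1| / 3.1 = 2.2 / 3.1 = 0.710.
For two independent groups with equal n: n = 2·((z_{α/2} + z_β) / d)².
z_{α/2} + z_β = 2.576 + 0.524 = 3.100.
n = 2 × (3.100 / 0.710)² = 2 × 4.366² = 2 × 19.06 = 38.1.
Round up to the next whole participant.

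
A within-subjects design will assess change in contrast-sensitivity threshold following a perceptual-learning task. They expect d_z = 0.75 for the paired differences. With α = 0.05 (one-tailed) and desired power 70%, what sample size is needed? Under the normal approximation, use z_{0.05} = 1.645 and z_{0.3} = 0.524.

For a paired (one-sample on differences) test: n = ((z_{α} + z_β) / d)².
z_{α} + z_β = 1.645 + 0.524 = 2.169.
n = (2.169 / 0.75)² = 2.892² = 8.36.
Round up.

n = 9 pairs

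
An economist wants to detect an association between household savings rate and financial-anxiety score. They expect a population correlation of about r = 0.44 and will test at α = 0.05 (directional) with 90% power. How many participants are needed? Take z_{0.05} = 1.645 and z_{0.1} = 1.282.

n = 42

Fisher's z: C = ½·ln((1+r)/(1−r)) = ½·ln(2.5714) = 0.4722.
n = ((z_{α} + z_β)/C)² + 3.
(1.645 + 1.282) / 0.4722 = 2.927 / 0.4722 = 6.199.
n = 6.199² + 3 = 38.42 + 3 = 41.4.
Round up.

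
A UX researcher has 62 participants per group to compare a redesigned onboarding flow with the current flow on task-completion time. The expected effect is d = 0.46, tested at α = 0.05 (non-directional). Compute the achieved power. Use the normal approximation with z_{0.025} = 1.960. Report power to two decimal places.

power ≈ 0.73

For two equal groups, power = Φ(d·√(n/2) − z_{α/2}).
d·√(n/2) = 0.46 × √(62/2) = 0.46 × 5.568 = 2.561.
z_β = 2.561 − 1.960 = 0.601.
Power = Φ(0.601) = 0.726.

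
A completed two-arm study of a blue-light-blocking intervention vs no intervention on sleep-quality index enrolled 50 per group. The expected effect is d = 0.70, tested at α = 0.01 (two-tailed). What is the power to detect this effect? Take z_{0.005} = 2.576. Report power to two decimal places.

power ≈ 0.82

For two equal groups, power = Φ(d·√(n/2) − z_{α/2}).
d·√(n/2) = 0.70 × √(50/2) = 0.70 × 5.000 = 3.500.
z_β = 3.500 − 2.576 = 0.924.
Power = Φ(0.924) = 0.822.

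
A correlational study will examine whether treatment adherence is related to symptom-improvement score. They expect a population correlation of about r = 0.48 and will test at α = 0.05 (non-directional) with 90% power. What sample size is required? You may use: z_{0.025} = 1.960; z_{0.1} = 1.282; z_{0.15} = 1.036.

n = 42

Fisher's z: C = ½·ln((1+r)/(1−r)) = ½·ln(2.8462) = 0.5230.
n = ((z_{α/2} + z_β)/C)² + 3.
(1.960 + 1.282) / 0.5230 = 3.242 / 0.5230 = 6.199.
n = 6.199² + 3 = 38.43 + 3 = 41.4.
Round up.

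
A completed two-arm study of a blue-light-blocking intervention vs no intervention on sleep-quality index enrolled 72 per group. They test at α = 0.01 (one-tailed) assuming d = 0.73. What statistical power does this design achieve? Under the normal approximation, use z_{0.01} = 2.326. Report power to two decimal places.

power ≈ 0.98

For two equal groups, power = Φ(d·√(n/2) − z_{α}).
d·√(n/2) = 0.73 × √(72/2) = 0.73 × 6.000 = 4.380.
z_β = 4.380 − 2.326 = 2.054.
Power = Φ(2.054) = 0.980.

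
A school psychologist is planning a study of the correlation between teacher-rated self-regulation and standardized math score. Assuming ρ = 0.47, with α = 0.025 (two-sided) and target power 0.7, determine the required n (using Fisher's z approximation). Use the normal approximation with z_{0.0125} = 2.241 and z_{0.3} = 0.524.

n = 33

Fisher's z: C = ½·ln((1+r)/(1−r)) = ½·ln(2.7736) = 0.5101.
n = ((z_{α/2} + z_β)/C)² + 3.
(2.241 + 0.524) / 0.5101 = 2.765 / 0.5101 = 5.421.
n = 5.421² + 3 = 29.38 + 3 = 32.4.
Round up.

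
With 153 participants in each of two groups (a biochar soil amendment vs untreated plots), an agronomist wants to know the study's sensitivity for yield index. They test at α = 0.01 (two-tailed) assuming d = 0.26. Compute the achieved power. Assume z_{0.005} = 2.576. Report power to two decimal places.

power ≈ 0.38

For two equal groups, power = Φ(d·√(n/2) − z_{α/2}).
d·√(n/2) = 0.26 × √(153/2) = 0.26 × 8.746 = 2.274.
z_β = 2.274 − 2.576 = -0.302.
Power = Φ(-0.302) = 0.381.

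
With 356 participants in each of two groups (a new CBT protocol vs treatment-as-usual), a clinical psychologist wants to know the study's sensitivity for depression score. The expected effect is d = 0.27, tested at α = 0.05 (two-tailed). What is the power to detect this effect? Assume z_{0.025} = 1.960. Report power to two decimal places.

power ≈ 0.95

For two equal groups, power = Φ(d·√(n/2) − z_{α/2}).
d·√(n/2) = 0.27 × √(356/2) = 0.27 × 13.342 = 3.602.
z_β = 3.602 − 1.960 = 1.642.
Power = Φ(1.642) = 0.950.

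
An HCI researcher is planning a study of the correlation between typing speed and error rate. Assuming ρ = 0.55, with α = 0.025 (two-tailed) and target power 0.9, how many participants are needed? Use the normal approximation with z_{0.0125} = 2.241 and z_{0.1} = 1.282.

n = 36

Fisher's z: C = ½·ln((1+r)/(1−r)) = ½·ln(3.4444) = 0.6184.
n = ((z_{α/2} + z_β)/C)² + 3.
(2.241 + 1.282) / 0.6184 = 3.523 / 0.6184 = 5.697.
n = 5.697² + 3 = 32.46 + 3 = 35.5.
Round up.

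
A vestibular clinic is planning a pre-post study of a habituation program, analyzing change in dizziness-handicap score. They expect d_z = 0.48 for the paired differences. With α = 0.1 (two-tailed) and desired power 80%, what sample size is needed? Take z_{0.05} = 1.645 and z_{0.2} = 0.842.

For a paired (one-sample on differences) test: n = ((z_{α/2} + z_β) / d)².
z_{α/2} + z_β = 1.645 + 0.842 = 2.487.
n = (2.487 / 0.48)² = 5.181² = 26.85.
Round up.

n = 27 pairs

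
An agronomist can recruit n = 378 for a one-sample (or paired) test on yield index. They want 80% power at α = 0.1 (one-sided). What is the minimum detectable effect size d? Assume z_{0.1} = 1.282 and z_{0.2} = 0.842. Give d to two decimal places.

d_min ≈ 0.11

For a single sample (or paired design) of n = 378: d_min = (z_{α} + z_β)/√n.
z-sum = 1.282 + 0.842 = 2.124.
d_min = 2.124 / √378 = 2.124 / 19.442 = 0.109.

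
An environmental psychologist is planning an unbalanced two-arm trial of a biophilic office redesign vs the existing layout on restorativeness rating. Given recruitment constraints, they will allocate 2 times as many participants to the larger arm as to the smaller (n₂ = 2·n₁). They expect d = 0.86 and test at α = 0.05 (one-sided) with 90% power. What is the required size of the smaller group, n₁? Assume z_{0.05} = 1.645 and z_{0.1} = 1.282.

n₁ = 18

With allocation ratio k = n₂/n₁ = 2, Var(x̄₁−x̄₂) = σ²(1/n₁ + 1/(k·n₁)) = σ²·(k+1)/(k·n₁).
So n₁ = (1 + 1/k)·((z_{α} + z_β)/d)² = 1.500 × (2.927/0.86)².
n₁ = 1.500 × 11.58 = 17.4.
Round up: n₁ = 18, giving n₂ = 2 × 18 = 36.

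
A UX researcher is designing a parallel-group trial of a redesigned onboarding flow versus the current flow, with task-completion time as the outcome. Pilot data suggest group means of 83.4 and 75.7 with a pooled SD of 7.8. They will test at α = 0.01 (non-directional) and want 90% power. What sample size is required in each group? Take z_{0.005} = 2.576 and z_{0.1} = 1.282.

Cohen's d = |M₁ − M₂| / SD_pooled = |83.4 − 75.7| / 7.8 = 7.7 / 7.8 = 0.987.
For two independent groups with equal n: n = 2·((z_{α/2} + z_β) / d)².
z_{α/2} + z_β = 2.576 + 1.282 = 3.858.
n = 2 × (3.858 / 0.987)² = 2 × 3.909² = 2 × 15.28 = 30.6.
Round up to the next whole participant.

n = 31 per group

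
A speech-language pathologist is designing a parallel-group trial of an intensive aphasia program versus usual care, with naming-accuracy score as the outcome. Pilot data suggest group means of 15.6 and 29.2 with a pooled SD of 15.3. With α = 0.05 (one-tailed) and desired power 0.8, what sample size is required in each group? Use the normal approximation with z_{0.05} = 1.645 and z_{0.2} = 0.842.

n = 16 per group

Cohen's d = |M₁ − M₂| / SD_pooled = |15.6 − 29.2| / 15.3 = 13.6 / 15.3 = 0.889.
For two independent groups with equal n: n = 2·((z_{α} + z_β) / d)².
z_{α} + z_β = 1.645 + 0.842 = 2.487.
n = 2 × (2.487 / 0.889)² = 2 × 2.798² = 2 × 7.83 = 15.7.
Round up to the next whole participant.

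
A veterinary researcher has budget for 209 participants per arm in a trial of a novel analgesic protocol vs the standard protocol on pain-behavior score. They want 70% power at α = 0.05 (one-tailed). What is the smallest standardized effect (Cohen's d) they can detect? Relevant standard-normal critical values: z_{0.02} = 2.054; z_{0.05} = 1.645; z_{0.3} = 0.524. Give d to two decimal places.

For two independent groups of n = 209 each: d_min = (z_{α} + z_β)·√(2/n).
z-sum = 1.645 + 0.524 = 2.169.
d_min = 2.169 × √(2/209) = 2.169 × 0.0978 = 0.212.

d_min ≈ 0.21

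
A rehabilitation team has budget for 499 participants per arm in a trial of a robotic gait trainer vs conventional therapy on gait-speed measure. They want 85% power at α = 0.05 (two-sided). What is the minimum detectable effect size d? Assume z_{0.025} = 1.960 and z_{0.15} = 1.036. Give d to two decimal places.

For two independent groups of n = 499 each: d_min = (z_{α/2} + z_β)·√(2/n).
z-sum = 1.960 + 1.036 = 2.996.
d_min = 2.996 × √(2/499) = 2.996 × 0.0633 = 0.190.

d_min ≈ 0.19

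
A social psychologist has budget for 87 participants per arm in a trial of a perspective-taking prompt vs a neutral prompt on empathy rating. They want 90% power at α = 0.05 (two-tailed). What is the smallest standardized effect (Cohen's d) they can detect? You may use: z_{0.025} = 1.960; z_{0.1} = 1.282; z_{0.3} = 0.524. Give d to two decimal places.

For two independent groups of n = 87 each: d_min = (z_{α/2} + z_β)·√(2/n).
z-sum = 1.960 + 1.282 = 3.242.
d_min = 3.242 × √(2/87) = 3.242 × 0.1516 = 0.492.

d_min ≈ 0.49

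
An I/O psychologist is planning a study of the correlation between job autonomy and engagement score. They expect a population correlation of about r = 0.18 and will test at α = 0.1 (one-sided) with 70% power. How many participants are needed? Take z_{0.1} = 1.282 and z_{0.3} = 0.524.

Fisher's z: C = ½·ln((1+r)/(1−r)) = ½·ln(1.4390) = 0.1820.
n = ((z_{α} + z_β)/C)² + 3.
(1.282 + 0.524) / 0.1820 = 1.806 / 0.1820 = 9.923.
n = 9.923² + 3 = 98.47 + 3 = 101.5.
Round up.

n = 102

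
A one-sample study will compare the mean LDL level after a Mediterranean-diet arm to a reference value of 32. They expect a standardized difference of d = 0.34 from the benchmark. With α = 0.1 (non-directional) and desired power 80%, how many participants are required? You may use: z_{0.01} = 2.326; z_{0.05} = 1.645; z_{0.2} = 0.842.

n = 54

For a one-sample test: n = ((z_{α/2} + z_β) / d)².
z_{α/2} + z_β = 1.645 + 0.842 = 2.487.
n = (2.487 / 0.34)² = 7.315² = 53.50.
Round up.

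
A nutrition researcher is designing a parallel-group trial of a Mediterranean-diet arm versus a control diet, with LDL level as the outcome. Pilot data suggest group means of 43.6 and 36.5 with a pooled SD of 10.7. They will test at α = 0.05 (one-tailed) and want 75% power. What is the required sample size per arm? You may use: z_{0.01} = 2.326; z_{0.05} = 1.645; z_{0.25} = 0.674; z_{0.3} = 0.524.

n = 25 per group

Cohen's d = |M₁ − M₂| / SD_pooled = |43.6 − 36.5| / 10.7 = 7.1 / 10.7 = 0.664.
For two independent groups with equal n: n = 2·((z_{α} + z_β) / d)².
z_{α} + z_β = 1.645 + 0.674 = 2.319.
n = 2 × (2.319 / 0.664)² = 2 × 3.492² = 2 × 12.20 = 24.4.
Round up to the next whole participant.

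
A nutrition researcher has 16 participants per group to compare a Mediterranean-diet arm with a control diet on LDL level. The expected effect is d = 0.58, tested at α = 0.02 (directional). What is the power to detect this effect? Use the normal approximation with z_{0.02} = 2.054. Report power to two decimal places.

For two equal groups, power = Φ(d·√(n/2) − z_{α}).
d·√(n/2) = 0.58 × √(16/2) = 0.58 × 2.828 = 1.640.
z_β = 1.640 − 2.054 = -0.414.
Power = Φ(-0.414) = 0.340.

power ≈ 0.34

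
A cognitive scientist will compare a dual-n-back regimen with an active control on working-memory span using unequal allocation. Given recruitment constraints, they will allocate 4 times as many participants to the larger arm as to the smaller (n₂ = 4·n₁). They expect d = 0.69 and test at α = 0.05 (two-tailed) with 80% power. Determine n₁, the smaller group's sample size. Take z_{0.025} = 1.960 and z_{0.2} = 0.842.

n₁ = 21

With allocation ratio k = n₂/n₁ = 4, Var(x̄₁−x̄₂) = σ²(1/n₁ + 1/(k·n₁)) = σ²·(k+1)/(k·n₁).
So n₁ = (1 + 1/k)·((z_{α/2} + z_β)/d)² = 1.250 × (2.802/0.69)².
n₁ = 1.250 × 16.49 = 20.6.
Round up: n₁ = 21, giving n₂ = 4 × 21 = 84.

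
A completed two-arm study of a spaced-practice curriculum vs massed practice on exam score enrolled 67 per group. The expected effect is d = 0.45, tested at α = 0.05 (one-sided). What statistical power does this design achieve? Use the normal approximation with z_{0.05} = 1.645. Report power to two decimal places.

For two equal groups, power = Φ(d·√(n/2) − z_{α}).
d·√(n/2) = 0.45 × √(67/2) = 0.45 × 5.788 = 2.605.
z_β = 2.605 − 1.645 = 0.960.
Power = Φ(0.960) = 0.831.

power ≈ 0.83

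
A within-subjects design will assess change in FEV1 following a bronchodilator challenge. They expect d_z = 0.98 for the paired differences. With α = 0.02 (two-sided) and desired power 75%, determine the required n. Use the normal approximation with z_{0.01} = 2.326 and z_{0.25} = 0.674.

n = 10 pairs

For a paired (one-sample on differences) test: n = ((z_{α/2} + z_β) / d)².
z_{α/2} + z_β = 2.326 + 0.674 = 3.000.
n = (3.000 / 0.98)² = 3.061² = 9.37.
Round up.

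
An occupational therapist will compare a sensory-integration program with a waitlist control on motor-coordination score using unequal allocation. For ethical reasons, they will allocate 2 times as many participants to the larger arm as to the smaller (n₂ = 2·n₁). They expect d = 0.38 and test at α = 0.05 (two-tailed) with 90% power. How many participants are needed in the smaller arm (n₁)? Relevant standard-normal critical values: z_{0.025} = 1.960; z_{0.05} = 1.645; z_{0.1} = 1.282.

With allocation ratio k = n₂/n₁ = 2, Var(x̄₁−x̄₂) = σ²(1/n₁ + 1/(k·n₁)) = σ²·(k+1)/(k·n₁).
So n₁ = (1 + 1/k)·((z_{α/2} + z_β)/d)² = 1.500 × (3.242/0.38)².
n₁ = 1.500 × 72.79 = 109.2.
Round up: n₁ = 110, giving n₂ = 2 × 110 = 220.

n₁ = 110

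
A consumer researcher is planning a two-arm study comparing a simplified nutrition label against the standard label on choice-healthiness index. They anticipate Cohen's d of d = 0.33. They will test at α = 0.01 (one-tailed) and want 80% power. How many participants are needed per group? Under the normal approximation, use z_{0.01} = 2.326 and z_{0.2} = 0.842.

n = 185 per group

For two independent groups with equal n: n = 2·((z_{α} + z_β) / d)².
z_{α} + z_β = 2.326 + 0.842 = 3.168.
n = 2 × (3.168 / 0.33)² = 2 × 9.600² = 2 × 92.16 = 184.3.
Round up to the next whole participant.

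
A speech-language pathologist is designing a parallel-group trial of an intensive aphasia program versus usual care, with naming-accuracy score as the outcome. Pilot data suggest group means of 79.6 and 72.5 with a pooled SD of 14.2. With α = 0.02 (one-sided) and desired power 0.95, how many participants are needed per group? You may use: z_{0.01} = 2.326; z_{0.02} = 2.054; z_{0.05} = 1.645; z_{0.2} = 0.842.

Cohen's d = |M₁ − M₂| / SD_pooled = |79.6 − 72.5| / 14.2 = 7.1 / 14.2 = 0.500.
For two independent groups with equal n: n = 2·((z_{α} + z_β) / d)².
z_{α} + z_β = 2.054 + 1.645 = 3.699.
n = 2 × (3.699 / 0.500)² = 2 × 7.398² = 2 × 54.73 = 109.5.
Round up to the next whole participant.

n = 110 per group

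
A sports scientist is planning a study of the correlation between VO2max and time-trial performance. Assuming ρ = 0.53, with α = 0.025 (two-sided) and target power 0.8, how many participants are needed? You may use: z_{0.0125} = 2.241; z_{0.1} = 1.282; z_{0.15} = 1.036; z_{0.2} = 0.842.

n = 31

Fisher's z: C = ½·ln((1+r)/(1−r)) = ½·ln(3.2553) = 0.5901.
n = ((z_{α/2} + z_β)/C)² + 3.
(2.241 + 0.842) / 0.5901 = 3.083 / 0.5901 = 5.225.
n = 5.225² + 3 = 27.30 + 3 = 30.3.
Round up.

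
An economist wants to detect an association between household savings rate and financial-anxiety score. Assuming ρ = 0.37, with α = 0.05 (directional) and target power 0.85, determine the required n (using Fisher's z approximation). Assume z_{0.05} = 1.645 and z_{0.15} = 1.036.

Fisher's z: C = ½·ln((1+r)/(1−r)) = ½·ln(2.1746) = 0.3884.
n = ((z_{α} + z_β)/C)² + 3.
(1.645 + 1.036) / 0.3884 = 2.681 / 0.3884 = 6.903.
n = 6.903² + 3 = 47.65 + 3 = 50.6.
Round up.

n = 51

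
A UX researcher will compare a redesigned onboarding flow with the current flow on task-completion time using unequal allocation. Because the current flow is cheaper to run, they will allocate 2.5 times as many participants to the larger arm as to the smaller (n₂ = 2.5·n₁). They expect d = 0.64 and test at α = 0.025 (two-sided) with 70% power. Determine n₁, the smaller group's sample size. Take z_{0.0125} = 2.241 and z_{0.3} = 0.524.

With allocation ratio k = n₂/n₁ = 2.5, Var(x̄₁−x̄₂) = σ²(1/n₁ + 1/(k·n₁)) = σ²·(k+1)/(k·n₁).
So n₁ = (1 + 1/k)·((z_{α/2} + z_β)/d)² = 1.400 × (2.765/0.64)².
n₁ = 1.400 × 18.67 = 26.1.
Round up: n₁ = 27, giving n₂ = ⌈2.5 × 27⌉ = ⌈67.5⌉ = 68.

n₁ = 27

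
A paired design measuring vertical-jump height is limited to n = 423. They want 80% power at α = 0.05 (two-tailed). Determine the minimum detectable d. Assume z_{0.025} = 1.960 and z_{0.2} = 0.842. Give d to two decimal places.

For a single sample (or paired design) of n = 423: d_min = (z_{α/2} + z_β)/√n.
z-sum = 1.960 + 0.842 = 2.802.
d_min = 2.802 / √423 = 2.802 / 20.567 = 0.136.

d_min ≈ 0.14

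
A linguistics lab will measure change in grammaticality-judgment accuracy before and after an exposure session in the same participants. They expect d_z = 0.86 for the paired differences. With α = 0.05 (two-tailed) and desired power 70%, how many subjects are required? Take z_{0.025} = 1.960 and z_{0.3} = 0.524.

For a paired (one-sample on differences) test: n = ((z_{α/2} + z_β) / d)².
z_{α/2} + z_β = 1.960 + 0.524 = 2.484.
n = (2.484 / 0.86)² = 2.888² = 8.34.
Round up.

n = 9 pairs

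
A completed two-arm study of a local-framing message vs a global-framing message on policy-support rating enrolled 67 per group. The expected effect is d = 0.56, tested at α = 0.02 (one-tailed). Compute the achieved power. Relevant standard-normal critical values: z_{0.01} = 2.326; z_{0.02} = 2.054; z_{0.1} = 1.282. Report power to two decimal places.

For two equal groups, power = Φ(d·√(n/2) − z_{α}).
d·√(n/2) = 0.56 × √(67/2) = 0.56 × 5.788 = 3.241.
z_β = 3.241 − 2.054 = 1.187.
Power = Φ(1.187) = 0.882.

power ≈ 0.88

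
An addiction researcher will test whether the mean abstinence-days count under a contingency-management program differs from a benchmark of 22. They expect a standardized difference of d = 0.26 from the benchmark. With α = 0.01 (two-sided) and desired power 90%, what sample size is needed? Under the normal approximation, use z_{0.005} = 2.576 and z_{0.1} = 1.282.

For a one-sample test: n = ((z_{α/2} + z_β) / d)².
z_{α/2} + z_β = 2.576 + 1.282 = 3.858.
n = (3.858 / 0.26)² = 14.838² = 220.18.
Round up.

n = 221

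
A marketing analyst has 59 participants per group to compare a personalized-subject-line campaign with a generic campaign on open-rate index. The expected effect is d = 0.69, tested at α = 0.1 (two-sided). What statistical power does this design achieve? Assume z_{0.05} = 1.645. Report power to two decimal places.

For two equal groups, power = Φ(d·√(n/2) − z_{α/2}).
d·√(n/2) = 0.69 × √(59/2) = 0.69 × 5.431 = 3.748.
z_β = 3.748 − 1.645 = 2.103.
Power = Φ(2.103) = 0.982.

power ≈ 0.98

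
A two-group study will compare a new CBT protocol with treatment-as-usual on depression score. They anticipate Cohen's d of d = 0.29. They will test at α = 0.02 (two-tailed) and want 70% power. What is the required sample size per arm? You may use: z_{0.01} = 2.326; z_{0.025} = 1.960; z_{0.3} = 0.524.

For two independent groups with equal n: n = 2·((z_{α/2} + z_β) / d)².
z_{α/2} + z_β = 2.326 + 0.524 = 2.850.
n = 2 × (2.850 / 0.29)² = 2 × 9.828² = 2 × 96.58 = 193.2.
Round up to the next whole participant.

n = 194 per group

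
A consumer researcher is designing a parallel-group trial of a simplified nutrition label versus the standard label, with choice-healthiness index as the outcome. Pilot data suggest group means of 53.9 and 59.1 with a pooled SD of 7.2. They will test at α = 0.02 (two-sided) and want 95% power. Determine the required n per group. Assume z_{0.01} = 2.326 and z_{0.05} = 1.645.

n = 61 per group

Cohen's d = |M₁ − M₂| / SD_pooled = |53.9 − 59.1| / 7.2 = 5.2 / 7.2 = 0.722.
For two independent groups with equal n: n = 2·((z_{α/2} + z_β) / d)².
z_{α/2} + z_β = 2.326 + 1.645 = 3.971.
n = 2 × (3.971 / 0.722)² = 2 × 5.500² = 2 × 30.25 = 60.5.
Round up to the next whole participant.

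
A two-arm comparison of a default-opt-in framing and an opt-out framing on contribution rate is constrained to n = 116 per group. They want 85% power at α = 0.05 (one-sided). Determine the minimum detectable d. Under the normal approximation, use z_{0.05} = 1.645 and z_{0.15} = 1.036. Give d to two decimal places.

d_min ≈ 0.35

For two independent groups of n = 116 each: d_min = (z_{α} + z_β)·√(2/n).
z-sum = 1.645 + 1.036 = 2.681.
d_min = 2.681 × √(2/116) = 2.681 × 0.1313 = 0.352.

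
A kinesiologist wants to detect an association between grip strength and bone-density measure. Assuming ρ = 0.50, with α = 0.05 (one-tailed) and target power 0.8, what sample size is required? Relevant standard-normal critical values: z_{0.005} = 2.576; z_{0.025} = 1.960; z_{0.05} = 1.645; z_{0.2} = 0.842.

Fisher's z: C = ½·ln((1+r)/(1−r)) = ½·ln(3.0000) = 0.5493.
n = ((z_{α} + z_β)/C)² + 3.
(1.645 + 0.842) / 0.5493 = 2.487 / 0.5493 = 4.528.
n = 4.528² + 3 = 20.50 + 3 = 23.5.
Round up.

n = 24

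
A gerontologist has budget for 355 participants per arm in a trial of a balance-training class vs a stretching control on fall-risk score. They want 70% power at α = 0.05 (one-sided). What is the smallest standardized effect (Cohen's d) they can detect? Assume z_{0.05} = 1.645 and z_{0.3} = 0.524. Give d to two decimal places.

For two independent groups of n = 355 each: d_min = (z_{α} + z_β)·√(2/n).
z-sum = 1.645 + 0.524 = 2.169.
d_min = 2.169 × √(2/355) = 2.169 × 0.0751 = 0.163.

d_min ≈ 0.16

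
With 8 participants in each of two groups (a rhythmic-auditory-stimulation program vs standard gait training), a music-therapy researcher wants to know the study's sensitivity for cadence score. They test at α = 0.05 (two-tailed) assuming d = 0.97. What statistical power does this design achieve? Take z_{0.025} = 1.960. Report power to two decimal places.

For two equal groups, power = Φ(d·√(n/2) − z_{α/2}).
d·√(n/2) = 0.97 × √(8/2) = 0.97 × 2.000 = 1.940.
z_β = 1.940 − 1.960 = -0.020.
Power = Φ(-0.020) = 0.492.

power ≈ 0.49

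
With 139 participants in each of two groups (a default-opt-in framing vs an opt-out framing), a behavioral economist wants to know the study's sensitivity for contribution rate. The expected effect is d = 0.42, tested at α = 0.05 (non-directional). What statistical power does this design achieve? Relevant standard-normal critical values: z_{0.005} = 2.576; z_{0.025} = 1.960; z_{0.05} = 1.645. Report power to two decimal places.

power ≈ 0.94

For two equal groups, power = Φ(d·√(n/2) − z_{α/2}).
d·√(n/2) = 0.42 × √(139/2) = 0.42 × 8.337 = 3.501.
z_β = 3.501 − 1.960 = 1.541.
Power = Φ(1.541) = 0.938.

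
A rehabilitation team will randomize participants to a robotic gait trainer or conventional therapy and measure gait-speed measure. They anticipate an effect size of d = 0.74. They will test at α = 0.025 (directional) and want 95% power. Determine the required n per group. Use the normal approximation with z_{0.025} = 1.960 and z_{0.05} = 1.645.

For two independent groups with equal n: n = 2·((z_{α} + z_β) / d)².
z_{α} + z_β = 1.960 + 1.645 = 3.605.
n = 2 × (3.605 / 0.74)² = 2 × 4.872² = 2 × 23.73 = 47.5.
Round up to the next whole participant.

n = 48 per group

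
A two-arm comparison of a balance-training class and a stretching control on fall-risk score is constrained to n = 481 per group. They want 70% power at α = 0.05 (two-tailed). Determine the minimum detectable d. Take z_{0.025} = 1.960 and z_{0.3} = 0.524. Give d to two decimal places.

d_min ≈ 0.16

For two independent groups of n = 481 each: d_min = (z_{α/2} + z_β)·√(2/n).
z-sum = 1.960 + 0.524 = 2.484.
d_min = 2.484 × √(2/481) = 2.484 × 0.0645 = 0.160.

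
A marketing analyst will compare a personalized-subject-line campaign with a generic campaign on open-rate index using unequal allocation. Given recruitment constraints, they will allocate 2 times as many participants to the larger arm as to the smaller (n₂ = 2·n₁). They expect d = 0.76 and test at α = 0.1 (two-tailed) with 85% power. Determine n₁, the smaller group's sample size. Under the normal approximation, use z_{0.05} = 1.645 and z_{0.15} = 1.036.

With allocation ratio k = n₂/n₁ = 2, Var(x̄₁−x̄₂) = σ²(1/n₁ + 1/(k·n₁)) = σ²·(k+1)/(k·n₁).
So n₁ = (1 + 1/k)·((z_{α/2} + z_β)/d)² = 1.500 × (2.681/0.76)².
n₁ = 1.500 × 12.44 = 18.7.
Round up: n₁ = 19, giving n₂ = 2 × 19 = 38.

n₁ = 19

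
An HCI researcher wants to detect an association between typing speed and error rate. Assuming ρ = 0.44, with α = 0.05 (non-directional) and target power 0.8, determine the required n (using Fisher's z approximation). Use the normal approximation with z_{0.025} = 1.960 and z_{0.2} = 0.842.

n = 39

Fisher's z: C = ½·ln((1+r)/(1−r)) = ½·ln(2.5714) = 0.4722.
n = ((z_{α/2} + z_β)/C)² + 3.
(1.960 + 0.842) / 0.4722 = 2.802 / 0.4722 = 5.934.
n = 5.934² + 3 = 35.21 + 3 = 38.2.
Round up.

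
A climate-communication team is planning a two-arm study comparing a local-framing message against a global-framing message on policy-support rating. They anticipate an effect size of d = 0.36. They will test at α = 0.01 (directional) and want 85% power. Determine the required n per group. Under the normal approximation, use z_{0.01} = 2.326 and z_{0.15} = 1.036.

For two independent groups with equal n: n = 2·((z_{α} + z_β) / d)².
z_{α} + z_β = 2.326 + 1.036 = 3.362.
n = 2 × (3.362 / 0.36)² = 2 × 9.339² = 2 × 87.21 = 174.4.
Round up to the next whole participant.

n = 175 per group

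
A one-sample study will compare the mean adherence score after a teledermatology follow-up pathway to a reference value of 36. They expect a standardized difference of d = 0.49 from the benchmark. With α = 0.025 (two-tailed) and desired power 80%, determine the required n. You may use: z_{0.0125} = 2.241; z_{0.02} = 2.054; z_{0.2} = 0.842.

n = 40

For a one-sample test: n = ((z_{α/2} + z_β) / d)².
z_{α/2} + z_β = 2.241 + 0.842 = 3.083.
n = (3.083 / 0.49)² = 6.292² = 39.59.
Round up.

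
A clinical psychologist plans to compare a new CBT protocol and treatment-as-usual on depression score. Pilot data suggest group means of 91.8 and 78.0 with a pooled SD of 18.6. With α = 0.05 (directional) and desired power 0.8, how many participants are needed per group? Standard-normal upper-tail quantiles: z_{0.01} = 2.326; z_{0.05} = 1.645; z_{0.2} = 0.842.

n = 23 per group

Cohen's d = |M₁ − M₂| / SD_pooled = |91.8 − 78.0| / 18.6 = 13.8 / 18.6 = 0.742.
For two independent groups with equal n: n = 2·((z_{α} + z_β) / d)².
z_{α} + z_β = 1.645 + 0.842 = 2.487.
n = 2 × (2.487 / 0.742)² = 2 × 3.352² = 2 × 11.23 = 22.5.
Round up to the next whole participant.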